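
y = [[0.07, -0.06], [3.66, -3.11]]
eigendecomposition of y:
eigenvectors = [[0.65, 0.02],  [0.76, 1.0]]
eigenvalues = [-0.0, -3.04]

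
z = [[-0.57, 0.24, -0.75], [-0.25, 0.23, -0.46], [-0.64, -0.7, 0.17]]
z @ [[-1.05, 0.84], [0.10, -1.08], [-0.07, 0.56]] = [[0.68, -1.16], [0.32, -0.72], [0.59, 0.31]]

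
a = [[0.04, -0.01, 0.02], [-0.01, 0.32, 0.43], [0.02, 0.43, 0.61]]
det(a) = 0.00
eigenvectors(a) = [[0.89, -0.45, 0.01], [-0.38, -0.72, 0.58], [0.26, 0.52, 0.81]]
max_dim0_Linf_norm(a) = 0.61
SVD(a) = [[-0.01, 0.89, -0.45], [-0.58, -0.38, -0.72], [-0.81, 0.26, 0.52]] @ diag([0.918913010126311, 0.04997645989635396, 0.001110529977335167]) @ [[-0.01, -0.58, -0.81], [0.89, -0.38, 0.26], [-0.45, -0.72, 0.52]]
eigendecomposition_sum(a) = [[0.04, -0.02, 0.01],[-0.02, 0.01, -0.0],[0.01, -0.0, 0.00]] + [[0.00, 0.00, -0.00],[0.00, 0.00, -0.0],[-0.0, -0.0, 0.00]] + [[0.00, 0.01, 0.01], [0.01, 0.31, 0.44], [0.01, 0.44, 0.61]]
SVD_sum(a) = [[0.0, 0.01, 0.01], [0.01, 0.31, 0.44], [0.01, 0.44, 0.61]] + [[0.04, -0.02, 0.01],[-0.02, 0.01, -0.00],[0.01, -0.00, 0.0]] + [[0.00,0.00,-0.00],[0.00,0.00,-0.0],[-0.00,-0.0,0.00]]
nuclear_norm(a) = 0.97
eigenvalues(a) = [0.05, 0.0, 0.92]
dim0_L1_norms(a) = [0.07, 0.76, 1.06]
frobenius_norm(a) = 0.92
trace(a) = 0.97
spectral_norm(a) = 0.92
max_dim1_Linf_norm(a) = 0.61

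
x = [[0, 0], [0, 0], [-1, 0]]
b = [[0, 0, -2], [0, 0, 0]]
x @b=[[0, 0, 0], [0, 0, 0], [0, 0, 2]]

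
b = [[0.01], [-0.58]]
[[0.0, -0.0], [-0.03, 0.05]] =b @[[0.05,-0.08]]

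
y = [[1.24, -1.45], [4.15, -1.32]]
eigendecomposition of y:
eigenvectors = [[0.27+0.43j, 0.27-0.43j], [(0.86+0j), (0.86-0j)]]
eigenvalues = [(-0.04+2.09j), (-0.04-2.09j)]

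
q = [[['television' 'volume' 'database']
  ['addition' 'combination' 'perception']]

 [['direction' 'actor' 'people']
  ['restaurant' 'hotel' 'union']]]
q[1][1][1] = 'hotel'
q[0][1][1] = 'combination'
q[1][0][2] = 'people'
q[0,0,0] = 'television'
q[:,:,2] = [['database', 'perception'], ['people', 'union']]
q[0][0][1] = 'volume'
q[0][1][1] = 'combination'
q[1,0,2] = 'people'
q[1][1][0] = 'restaurant'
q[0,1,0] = 'addition'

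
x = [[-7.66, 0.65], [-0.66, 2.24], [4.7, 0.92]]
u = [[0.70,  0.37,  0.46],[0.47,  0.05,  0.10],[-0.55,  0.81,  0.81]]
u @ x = [[-3.44, 1.71], [-3.16, 0.51], [7.49, 2.2]]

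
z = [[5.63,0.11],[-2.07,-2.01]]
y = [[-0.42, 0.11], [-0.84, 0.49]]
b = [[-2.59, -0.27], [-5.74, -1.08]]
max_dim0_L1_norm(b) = 8.33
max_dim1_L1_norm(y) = 1.33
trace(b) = -3.67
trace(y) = 0.07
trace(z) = 3.62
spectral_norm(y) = 1.06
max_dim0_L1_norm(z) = 7.7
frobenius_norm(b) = 6.39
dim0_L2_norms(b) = [6.3, 1.11]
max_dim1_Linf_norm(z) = 5.63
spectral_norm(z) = 6.06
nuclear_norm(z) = 7.89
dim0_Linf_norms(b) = [5.74, 1.08]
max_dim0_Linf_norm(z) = 5.63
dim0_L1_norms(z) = [7.7, 2.12]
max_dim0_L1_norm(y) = 1.26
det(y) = -0.11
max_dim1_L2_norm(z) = 5.63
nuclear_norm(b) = 6.59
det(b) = 1.25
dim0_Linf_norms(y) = [0.84, 0.49]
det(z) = -11.09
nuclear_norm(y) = 1.17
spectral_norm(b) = 6.39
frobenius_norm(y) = 1.06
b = y @ z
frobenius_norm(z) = 6.33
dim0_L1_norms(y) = [1.26, 0.6]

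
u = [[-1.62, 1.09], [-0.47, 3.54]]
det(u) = -5.22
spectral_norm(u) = 3.84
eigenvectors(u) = [[-1.0, -0.21],[-0.09, -0.98]]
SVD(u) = [[0.39, 0.92], [0.92, -0.39]] @ diag([3.835488979722555, 1.3616256043519583]) @ [[-0.28,0.96], [-0.96,-0.28]]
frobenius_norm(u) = 4.07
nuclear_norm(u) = 5.20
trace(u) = 1.92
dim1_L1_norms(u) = [2.71, 4.01]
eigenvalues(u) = [-1.52, 3.44]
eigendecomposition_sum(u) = [[-1.55, 0.33], [-0.14, 0.03]] + [[-0.07, 0.76], [-0.33, 3.51]]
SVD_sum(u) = [[-0.42, 1.44], [-0.98, 3.39]] + [[-1.20, -0.35], [0.51, 0.15]]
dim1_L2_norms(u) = [1.95, 3.57]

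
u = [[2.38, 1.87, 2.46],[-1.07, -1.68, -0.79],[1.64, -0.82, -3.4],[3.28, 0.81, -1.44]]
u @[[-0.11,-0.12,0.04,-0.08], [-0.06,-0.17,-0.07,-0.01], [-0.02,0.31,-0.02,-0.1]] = [[-0.42,  0.16,  -0.08,  -0.46], [0.23,  0.17,  0.09,  0.18], [-0.06,  -1.11,  0.19,  0.22], [-0.38,  -0.98,  0.1,  -0.13]]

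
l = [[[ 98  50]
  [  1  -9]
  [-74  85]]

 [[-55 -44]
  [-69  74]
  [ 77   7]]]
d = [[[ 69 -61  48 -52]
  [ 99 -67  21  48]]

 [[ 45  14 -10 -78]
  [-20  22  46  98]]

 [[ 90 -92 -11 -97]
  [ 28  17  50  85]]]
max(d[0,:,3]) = 48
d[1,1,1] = 22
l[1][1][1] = 74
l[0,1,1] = -9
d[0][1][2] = 21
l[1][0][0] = -55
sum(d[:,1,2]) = 117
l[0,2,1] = 85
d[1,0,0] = 45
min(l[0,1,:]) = -9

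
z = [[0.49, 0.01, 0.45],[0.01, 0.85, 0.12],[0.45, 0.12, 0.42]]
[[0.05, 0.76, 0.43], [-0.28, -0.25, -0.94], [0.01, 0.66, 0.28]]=z @[[0.88, 1.53, 1.36], [-0.22, -0.31, -1.05], [-0.85, 0.02, -0.50]]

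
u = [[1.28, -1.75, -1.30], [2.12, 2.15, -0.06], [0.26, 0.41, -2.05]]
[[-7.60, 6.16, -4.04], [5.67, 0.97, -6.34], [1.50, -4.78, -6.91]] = u @ [[-1.05,3.3,-1.75], [3.67,-2.74,-1.14], [-0.13,2.2,2.92]]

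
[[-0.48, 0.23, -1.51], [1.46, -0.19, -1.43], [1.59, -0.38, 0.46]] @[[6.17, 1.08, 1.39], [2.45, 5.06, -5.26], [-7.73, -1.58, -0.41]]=[[9.27, 3.03, -1.26], [19.60, 2.87, 3.62], [5.32, -0.93, 4.02]]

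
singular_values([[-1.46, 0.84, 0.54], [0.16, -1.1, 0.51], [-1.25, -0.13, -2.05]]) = [2.5, 1.78, 0.99]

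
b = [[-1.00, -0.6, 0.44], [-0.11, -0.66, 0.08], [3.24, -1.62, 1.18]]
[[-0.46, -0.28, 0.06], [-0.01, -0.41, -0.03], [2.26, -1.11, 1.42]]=b @ [[0.59, -0.06, 0.21], [-0.06, 0.64, 0.1], [0.21, 0.10, 0.76]]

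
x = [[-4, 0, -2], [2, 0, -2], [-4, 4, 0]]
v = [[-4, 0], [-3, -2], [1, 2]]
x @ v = [[14, -4], [-10, -4], [4, -8]]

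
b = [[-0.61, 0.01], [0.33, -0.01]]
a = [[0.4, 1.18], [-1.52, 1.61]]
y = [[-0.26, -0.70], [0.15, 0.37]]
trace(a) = 2.01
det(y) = 0.01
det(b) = 0.00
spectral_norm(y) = 0.85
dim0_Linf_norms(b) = [0.61, 0.01]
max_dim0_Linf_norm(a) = 1.61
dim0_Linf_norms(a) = [1.52, 1.61]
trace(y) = 0.11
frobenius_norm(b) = 0.69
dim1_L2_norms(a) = [1.25, 2.21]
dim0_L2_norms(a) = [1.57, 2.0]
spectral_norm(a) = 2.31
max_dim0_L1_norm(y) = 1.07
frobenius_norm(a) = 2.54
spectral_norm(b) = 0.69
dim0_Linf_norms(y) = [0.26, 0.7]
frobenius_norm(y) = 0.85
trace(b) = -0.62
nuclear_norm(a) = 3.37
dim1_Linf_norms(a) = [1.18, 1.61]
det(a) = 2.44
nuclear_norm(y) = 0.86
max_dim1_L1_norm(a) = 3.13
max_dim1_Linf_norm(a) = 1.61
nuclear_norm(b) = 0.70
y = b @ a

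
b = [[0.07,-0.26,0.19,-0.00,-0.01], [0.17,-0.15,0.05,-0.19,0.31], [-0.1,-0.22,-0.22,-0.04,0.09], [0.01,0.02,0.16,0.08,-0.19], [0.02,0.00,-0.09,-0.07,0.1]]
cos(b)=[[1.03, 0.01, 0.02, -0.02, 0.03], [0.01, 1.02, 0.02, 0.01, -0.01], [0.01, -0.05, 1.00, -0.02, 0.04], [0.01, 0.02, 0.0, 1.0, 0.01], [-0.01, -0.01, -0.0, 0.0, 0.99]]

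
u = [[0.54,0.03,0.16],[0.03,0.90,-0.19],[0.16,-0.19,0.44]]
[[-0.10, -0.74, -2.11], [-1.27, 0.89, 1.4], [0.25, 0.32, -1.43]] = u@ [[-0.11, -2.09, -3.6], [-1.41, 1.51, 1.4], [-0.01, 2.14, -1.33]]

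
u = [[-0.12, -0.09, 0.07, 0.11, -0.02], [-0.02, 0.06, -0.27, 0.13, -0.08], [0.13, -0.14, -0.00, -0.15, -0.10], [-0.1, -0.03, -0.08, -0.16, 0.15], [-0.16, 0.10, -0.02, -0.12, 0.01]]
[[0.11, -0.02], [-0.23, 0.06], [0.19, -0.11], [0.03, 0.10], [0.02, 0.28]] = u @ [[-0.37, -0.89],[-0.83, 0.79],[0.59, -0.12],[-0.53, -0.51],[-0.45, -0.39]]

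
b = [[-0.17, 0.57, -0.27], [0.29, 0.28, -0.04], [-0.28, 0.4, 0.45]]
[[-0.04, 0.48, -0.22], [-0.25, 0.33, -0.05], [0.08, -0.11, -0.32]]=b @ [[-0.61, 0.4, 0.21], [-0.25, 0.68, -0.42], [0.02, -0.61, -0.21]]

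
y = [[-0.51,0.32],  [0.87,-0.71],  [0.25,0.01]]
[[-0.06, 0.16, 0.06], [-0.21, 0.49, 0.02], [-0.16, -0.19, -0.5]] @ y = [[0.18, -0.13],[0.54, -0.41],[-0.21, 0.08]]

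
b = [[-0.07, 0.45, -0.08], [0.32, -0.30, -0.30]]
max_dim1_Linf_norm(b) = 0.45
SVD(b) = [[-0.61, 0.79], [0.79, 0.61]] @ diag([0.6211594520746819, 0.33220616354649546]) @ [[0.48, -0.83, -0.3],[0.42, 0.52, -0.74]]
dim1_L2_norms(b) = [0.46, 0.53]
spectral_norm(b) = 0.62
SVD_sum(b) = [[-0.18,0.31,0.12],[0.23,-0.41,-0.15]] + [[0.11, 0.14, -0.20], [0.09, 0.11, -0.15]]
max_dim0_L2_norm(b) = 0.54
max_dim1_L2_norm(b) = 0.53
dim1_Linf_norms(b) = [0.45, 0.32]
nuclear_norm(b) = 0.95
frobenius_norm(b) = 0.70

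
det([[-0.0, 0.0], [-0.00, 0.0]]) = 0.000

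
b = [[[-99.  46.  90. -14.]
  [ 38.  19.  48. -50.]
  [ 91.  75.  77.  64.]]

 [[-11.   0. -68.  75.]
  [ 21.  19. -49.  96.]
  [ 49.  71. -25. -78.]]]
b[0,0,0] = -99.0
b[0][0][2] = 90.0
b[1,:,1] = [0.0, 19.0, 71.0]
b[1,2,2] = -25.0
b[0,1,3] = -50.0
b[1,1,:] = [21.0, 19.0, -49.0, 96.0]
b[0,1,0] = 38.0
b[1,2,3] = -78.0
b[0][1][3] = -50.0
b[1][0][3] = 75.0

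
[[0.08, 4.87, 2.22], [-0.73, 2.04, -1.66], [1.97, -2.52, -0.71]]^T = [[0.08, -0.73, 1.97], [4.87, 2.04, -2.52], [2.22, -1.66, -0.71]]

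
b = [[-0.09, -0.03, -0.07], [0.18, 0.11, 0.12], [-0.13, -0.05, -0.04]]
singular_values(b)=[0.3, 0.04, 0.02]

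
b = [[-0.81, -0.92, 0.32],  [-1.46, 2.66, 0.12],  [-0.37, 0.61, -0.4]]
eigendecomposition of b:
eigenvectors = [[-0.21, 0.92, 0.41], [0.96, 0.35, 0.16], [0.19, 0.18, 0.90]]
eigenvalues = [3.01, -1.1, -0.46]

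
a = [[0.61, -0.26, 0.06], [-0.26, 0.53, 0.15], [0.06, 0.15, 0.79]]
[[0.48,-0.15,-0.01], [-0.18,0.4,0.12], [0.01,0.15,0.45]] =a@[[0.82, 0.08, -0.06], [0.08, 0.78, 0.04], [-0.06, 0.04, 0.57]]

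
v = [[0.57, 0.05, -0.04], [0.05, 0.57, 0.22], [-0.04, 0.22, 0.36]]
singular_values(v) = [0.71, 0.58, 0.21]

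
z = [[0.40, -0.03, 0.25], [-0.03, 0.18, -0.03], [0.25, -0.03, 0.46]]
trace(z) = 1.04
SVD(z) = [[-0.66, -0.58, 0.48], [0.08, 0.58, 0.81], [-0.75, 0.58, -0.33]] @ diag([0.685342906696074, 0.17999999999999994, 0.1746570933039259]) @ [[-0.66, 0.08, -0.75], [-0.58, 0.58, 0.58], [0.48, 0.81, -0.33]]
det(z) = 0.02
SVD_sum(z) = [[0.3,-0.04,0.34], [-0.04,0.0,-0.04], [0.34,-0.04,0.38]] + [[0.06, -0.06, -0.06], [-0.06, 0.06, 0.06], [-0.06, 0.06, 0.06]] + [[0.04,0.07,-0.03], [0.07,0.12,-0.05], [-0.03,-0.05,0.02]]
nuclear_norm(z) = 1.04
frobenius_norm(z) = 0.73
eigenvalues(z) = [0.69, 0.18, 0.17]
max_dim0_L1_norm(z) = 0.74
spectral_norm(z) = 0.69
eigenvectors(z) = [[-0.66, 0.58, 0.48], [0.08, -0.58, 0.81], [-0.75, -0.58, -0.33]]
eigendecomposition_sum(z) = [[0.3, -0.04, 0.34], [-0.04, 0.0, -0.04], [0.34, -0.04, 0.38]] + [[0.06, -0.06, -0.06], [-0.06, 0.06, 0.06], [-0.06, 0.06, 0.06]] + [[0.04, 0.07, -0.03], [0.07, 0.12, -0.05], [-0.03, -0.05, 0.02]]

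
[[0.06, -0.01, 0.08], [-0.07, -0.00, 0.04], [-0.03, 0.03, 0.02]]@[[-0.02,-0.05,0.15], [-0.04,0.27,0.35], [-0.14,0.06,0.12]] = [[-0.01, -0.0, 0.02],[-0.00, 0.01, -0.01],[-0.00, 0.01, 0.01]]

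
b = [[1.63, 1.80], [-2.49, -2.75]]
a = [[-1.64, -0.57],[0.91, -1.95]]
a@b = [[-1.25, -1.38], [6.34, 7.0]]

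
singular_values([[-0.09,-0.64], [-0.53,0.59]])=[0.93, 0.42]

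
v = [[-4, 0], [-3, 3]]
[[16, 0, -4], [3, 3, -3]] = v@[[-4, 0, 1], [-3, 1, 0]]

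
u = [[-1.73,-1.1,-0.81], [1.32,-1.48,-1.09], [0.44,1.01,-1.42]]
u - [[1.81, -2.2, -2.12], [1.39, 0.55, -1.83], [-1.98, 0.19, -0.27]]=[[-3.54, 1.1, 1.31], [-0.07, -2.03, 0.74], [2.42, 0.82, -1.15]]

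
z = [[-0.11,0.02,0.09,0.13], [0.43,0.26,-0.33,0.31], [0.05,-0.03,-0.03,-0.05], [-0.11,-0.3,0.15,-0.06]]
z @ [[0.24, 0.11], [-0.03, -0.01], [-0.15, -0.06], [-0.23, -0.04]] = [[-0.07, -0.02], [0.07, 0.05], [0.03, 0.01], [-0.03, -0.02]]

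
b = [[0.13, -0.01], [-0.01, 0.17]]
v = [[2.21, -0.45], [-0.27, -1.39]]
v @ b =[[0.29, -0.10], [-0.02, -0.23]]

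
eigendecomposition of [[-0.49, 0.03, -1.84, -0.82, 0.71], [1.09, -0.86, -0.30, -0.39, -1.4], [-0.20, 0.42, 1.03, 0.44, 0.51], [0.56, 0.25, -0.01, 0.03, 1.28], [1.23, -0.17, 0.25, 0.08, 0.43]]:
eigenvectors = [[(-0.48+0j), (-0.05-0.47j), (-0.05+0.47j), (-0.2+0j), -0.27+0.00j], [0.78+0.00j, 0.22-0.38j, 0.22+0.38j, -0.81+0.00j, (-0.9+0j)], [-0.17+0.00j, -0.11+0.37j, -0.11-0.37j, -0.06+0.00j, 0.17+0.00j], [(-0.17+0j), (-0.51+0j), (-0.51-0j), (0.48+0j), 0j], [0.33+0.00j, (-0.41-0.08j), (-0.41+0.08j), 0.27+0.00j, 0.29+0.00j]]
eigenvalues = [(-1.97+0j), (1.02+0.9j), (1.02-0.9j), (0.1+0j), (-0.02+0j)]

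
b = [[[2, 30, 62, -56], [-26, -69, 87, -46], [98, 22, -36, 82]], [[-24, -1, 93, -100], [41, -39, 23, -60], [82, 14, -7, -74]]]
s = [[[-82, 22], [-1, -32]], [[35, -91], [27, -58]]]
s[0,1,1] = -32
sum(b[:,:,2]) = 222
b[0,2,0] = 98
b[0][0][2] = 62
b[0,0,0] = 2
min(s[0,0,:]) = -82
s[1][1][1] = -58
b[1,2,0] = 82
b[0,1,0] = -26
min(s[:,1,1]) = -58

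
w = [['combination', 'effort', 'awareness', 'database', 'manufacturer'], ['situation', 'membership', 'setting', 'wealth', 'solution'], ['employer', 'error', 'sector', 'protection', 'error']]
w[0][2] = 'awareness'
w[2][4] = 'error'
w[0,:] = ['combination', 'effort', 'awareness', 'database', 'manufacturer']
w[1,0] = 'situation'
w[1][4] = 'solution'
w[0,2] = 'awareness'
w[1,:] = ['situation', 'membership', 'setting', 'wealth', 'solution']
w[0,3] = 'database'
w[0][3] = 'database'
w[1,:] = ['situation', 'membership', 'setting', 'wealth', 'solution']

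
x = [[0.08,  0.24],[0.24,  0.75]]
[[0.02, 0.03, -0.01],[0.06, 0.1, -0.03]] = x @ [[0.01,0.18,-0.05], [0.08,0.07,-0.03]]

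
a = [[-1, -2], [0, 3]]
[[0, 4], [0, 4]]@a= [[0, 12], [0, 12]]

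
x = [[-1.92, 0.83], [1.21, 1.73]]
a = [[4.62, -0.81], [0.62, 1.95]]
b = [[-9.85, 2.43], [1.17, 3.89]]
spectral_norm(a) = 4.70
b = a @ x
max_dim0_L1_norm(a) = 5.24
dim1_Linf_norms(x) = [1.92, 1.73]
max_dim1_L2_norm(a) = 4.69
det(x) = -4.33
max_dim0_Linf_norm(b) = 9.85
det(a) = 9.51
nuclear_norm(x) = 4.18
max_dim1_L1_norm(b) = 12.28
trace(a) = 6.57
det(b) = -41.16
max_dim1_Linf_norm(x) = 1.92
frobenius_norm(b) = 10.93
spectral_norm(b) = 10.15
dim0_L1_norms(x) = [3.13, 2.56]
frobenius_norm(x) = 2.97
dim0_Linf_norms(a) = [4.62, 1.95]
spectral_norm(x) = 2.30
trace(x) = -0.19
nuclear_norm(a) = 6.72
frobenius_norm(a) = 5.12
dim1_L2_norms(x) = [2.09, 2.11]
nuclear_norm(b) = 14.20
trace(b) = -5.96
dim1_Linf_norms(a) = [4.62, 1.95]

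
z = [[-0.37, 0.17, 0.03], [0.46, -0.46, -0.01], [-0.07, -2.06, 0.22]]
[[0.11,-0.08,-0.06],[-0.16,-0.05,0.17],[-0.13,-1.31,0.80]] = z @ [[-0.38,0.47,0.01],[-0.02,0.59,-0.37],[-0.91,-0.28,0.19]]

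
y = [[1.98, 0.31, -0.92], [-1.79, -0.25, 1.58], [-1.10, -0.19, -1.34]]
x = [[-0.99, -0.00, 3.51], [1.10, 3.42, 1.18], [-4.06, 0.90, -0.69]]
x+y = [[0.99, 0.31, 2.59], [-0.69, 3.17, 2.76], [-5.16, 0.71, -2.03]]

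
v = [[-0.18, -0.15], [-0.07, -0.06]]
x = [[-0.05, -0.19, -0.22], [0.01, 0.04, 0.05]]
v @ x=[[0.01, 0.03, 0.03], [0.00, 0.01, 0.01]]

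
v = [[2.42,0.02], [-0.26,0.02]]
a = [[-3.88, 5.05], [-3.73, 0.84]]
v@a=[[-9.46, 12.24],[0.93, -1.3]]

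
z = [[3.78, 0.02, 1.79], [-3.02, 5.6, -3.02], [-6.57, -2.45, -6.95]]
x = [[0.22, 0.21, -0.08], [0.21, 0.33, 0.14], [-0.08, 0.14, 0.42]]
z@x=[[0.69, 1.05, 0.45], [0.75, 0.79, -0.24], [-1.40, -3.16, -2.74]]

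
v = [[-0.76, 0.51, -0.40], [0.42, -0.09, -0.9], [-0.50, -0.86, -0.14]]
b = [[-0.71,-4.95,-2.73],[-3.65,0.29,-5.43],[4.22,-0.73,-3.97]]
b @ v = [[-0.17,2.43,5.12], [5.61,2.78,1.96], [-1.53,5.63,-0.48]]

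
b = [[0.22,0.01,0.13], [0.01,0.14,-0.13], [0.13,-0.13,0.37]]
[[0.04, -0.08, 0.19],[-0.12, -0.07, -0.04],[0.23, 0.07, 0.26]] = b @ [[-0.12,-0.54,0.45], [-0.33,-0.20,0.32], [0.55,0.31,0.66]]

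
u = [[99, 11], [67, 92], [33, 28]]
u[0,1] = 11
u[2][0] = 33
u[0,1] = 11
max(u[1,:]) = 92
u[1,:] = [67, 92]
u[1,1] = 92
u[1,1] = 92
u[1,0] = 67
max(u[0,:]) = 99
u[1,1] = 92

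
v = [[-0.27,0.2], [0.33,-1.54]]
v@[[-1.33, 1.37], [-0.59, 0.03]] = [[0.24,-0.36], [0.47,0.41]]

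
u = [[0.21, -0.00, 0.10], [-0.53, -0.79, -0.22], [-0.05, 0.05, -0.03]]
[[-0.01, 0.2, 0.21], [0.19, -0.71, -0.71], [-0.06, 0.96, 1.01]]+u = [[0.2, 0.20, 0.31], [-0.34, -1.50, -0.93], [-0.11, 1.01, 0.98]]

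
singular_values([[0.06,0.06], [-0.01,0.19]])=[0.2, 0.06]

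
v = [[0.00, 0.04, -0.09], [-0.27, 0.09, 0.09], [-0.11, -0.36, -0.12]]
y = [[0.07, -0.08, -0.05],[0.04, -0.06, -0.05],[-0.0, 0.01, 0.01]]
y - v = [[0.07, -0.12, 0.04], [0.31, -0.15, -0.14], [0.11, 0.37, 0.13]]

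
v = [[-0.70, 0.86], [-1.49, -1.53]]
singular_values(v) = [2.14, 1.1]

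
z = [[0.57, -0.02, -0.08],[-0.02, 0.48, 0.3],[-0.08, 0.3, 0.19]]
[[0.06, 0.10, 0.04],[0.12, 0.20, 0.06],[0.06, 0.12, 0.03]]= z @ [[0.13, 0.19, 0.09], [0.19, 0.41, 0.04], [0.09, 0.04, 0.13]]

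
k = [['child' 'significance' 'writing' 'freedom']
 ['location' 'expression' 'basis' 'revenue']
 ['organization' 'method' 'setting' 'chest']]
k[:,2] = ['writing', 'basis', 'setting']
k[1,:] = ['location', 'expression', 'basis', 'revenue']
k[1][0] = 'location'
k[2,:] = ['organization', 'method', 'setting', 'chest']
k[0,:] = ['child', 'significance', 'writing', 'freedom']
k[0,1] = 'significance'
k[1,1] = 'expression'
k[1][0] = 'location'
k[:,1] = ['significance', 'expression', 'method']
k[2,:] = ['organization', 'method', 'setting', 'chest']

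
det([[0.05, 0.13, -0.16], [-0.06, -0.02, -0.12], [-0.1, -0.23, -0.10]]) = -0.002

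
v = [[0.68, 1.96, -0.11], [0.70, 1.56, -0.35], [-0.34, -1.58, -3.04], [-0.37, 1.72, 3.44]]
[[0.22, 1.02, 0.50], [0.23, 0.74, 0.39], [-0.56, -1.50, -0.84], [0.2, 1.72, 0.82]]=v @ [[0.58, -0.08, 0.16], [-0.08, 0.56, 0.21], [0.16, 0.21, 0.15]]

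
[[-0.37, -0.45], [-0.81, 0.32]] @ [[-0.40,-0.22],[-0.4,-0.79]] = [[0.33,0.44], [0.2,-0.07]]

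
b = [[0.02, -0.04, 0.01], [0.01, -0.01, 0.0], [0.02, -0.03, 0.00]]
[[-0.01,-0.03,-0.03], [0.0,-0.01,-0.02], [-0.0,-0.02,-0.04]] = b @ [[0.52, 0.22, -2.62], [0.40, 0.87, -0.54], [-0.33, 0.36, -0.24]]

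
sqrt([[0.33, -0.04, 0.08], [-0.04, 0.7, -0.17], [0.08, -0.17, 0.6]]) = [[0.57, -0.02, 0.06], [-0.02, 0.83, -0.11], [0.06, -0.11, 0.77]]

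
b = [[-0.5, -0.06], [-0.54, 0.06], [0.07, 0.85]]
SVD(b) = [[0.23,0.64], [0.11,0.74], [-0.97,0.23]] @ diag([0.8637358734412477, 0.7281211032037767]) @ [[-0.28, -0.96], [-0.96, 0.28]]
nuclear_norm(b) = 1.59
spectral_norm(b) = 0.86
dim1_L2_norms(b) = [0.5, 0.54, 0.85]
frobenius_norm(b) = 1.13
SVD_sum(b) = [[-0.05, -0.19], [-0.03, -0.09], [0.23, 0.80]] + [[-0.45, 0.13], [-0.51, 0.15], [-0.16, 0.05]]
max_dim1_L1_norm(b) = 0.92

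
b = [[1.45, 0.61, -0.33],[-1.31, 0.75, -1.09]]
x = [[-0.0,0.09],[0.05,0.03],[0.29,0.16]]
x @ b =[[-0.12, 0.07, -0.10],[0.03, 0.05, -0.05],[0.21, 0.30, -0.27]]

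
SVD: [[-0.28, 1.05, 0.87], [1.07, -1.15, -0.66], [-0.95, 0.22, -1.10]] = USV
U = [[-0.61, -0.28, 0.74],[0.79, -0.15, 0.6],[-0.06, 0.95, 0.31]]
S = [2.14, 1.54, 0.23]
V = [[0.50, -0.73, -0.46], [-0.63, 0.05, -0.77], [0.59, 0.68, -0.44]]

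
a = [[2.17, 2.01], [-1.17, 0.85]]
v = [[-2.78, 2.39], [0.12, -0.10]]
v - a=[[-4.95, 0.38], [1.29, -0.95]]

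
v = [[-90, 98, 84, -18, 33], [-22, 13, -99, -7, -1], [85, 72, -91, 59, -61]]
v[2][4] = -61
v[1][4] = -1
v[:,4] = [33, -1, -61]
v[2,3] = 59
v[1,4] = -1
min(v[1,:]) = -99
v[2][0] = 85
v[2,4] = -61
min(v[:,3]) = -18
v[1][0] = -22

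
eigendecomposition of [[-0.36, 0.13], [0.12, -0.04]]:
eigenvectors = [[-0.95,-0.34],  [0.31,-0.94]]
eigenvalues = [-0.4, 0.0]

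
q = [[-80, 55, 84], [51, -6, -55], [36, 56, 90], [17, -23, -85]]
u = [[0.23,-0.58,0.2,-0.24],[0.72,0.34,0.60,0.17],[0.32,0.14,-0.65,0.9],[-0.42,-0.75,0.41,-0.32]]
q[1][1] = -6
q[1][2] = -55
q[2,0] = 36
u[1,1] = 0.342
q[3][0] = 17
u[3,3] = -0.324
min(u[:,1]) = -0.751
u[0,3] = -0.238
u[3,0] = -0.416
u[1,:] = [0.722, 0.342, 0.604, 0.17]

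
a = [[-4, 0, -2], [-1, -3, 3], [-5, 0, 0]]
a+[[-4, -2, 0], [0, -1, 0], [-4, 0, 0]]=[[-8, -2, -2], [-1, -4, 3], [-9, 0, 0]]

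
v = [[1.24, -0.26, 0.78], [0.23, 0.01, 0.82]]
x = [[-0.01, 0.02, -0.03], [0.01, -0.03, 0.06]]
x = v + [[-1.25, 0.28, -0.81], [-0.22, -0.04, -0.76]]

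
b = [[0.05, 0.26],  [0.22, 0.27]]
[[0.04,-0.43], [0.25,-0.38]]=b @ [[1.21, 0.40],[-0.06, -1.73]]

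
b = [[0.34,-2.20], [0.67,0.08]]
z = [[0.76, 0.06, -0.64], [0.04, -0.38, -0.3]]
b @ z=[[0.17, 0.86, 0.44],[0.51, 0.01, -0.45]]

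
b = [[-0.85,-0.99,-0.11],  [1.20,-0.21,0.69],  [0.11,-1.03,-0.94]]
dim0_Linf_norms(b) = [1.2, 1.03, 0.94]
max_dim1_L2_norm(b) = 1.4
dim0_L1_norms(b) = [2.16, 2.23, 1.74]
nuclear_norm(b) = 3.90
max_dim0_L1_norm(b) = 2.23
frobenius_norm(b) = 2.37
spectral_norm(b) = 1.84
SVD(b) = [[-0.63, -0.03, -0.77],[0.52, -0.76, -0.39],[-0.57, -0.65, 0.5]] @ diag([1.8362763226255399, 1.2890628199898042, 0.7732440191070085]) @ [[0.60, 0.60, 0.53], [-0.74, 0.67, 0.07], [0.31, 0.43, -0.85]]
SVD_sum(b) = [[-0.70, -0.7, -0.61], [0.57, 0.58, 0.50], [-0.63, -0.63, -0.55]] + [[0.03, -0.03, -0.00],[0.72, -0.65, -0.07],[0.62, -0.56, -0.06]] + [[-0.18, -0.26, 0.51],[-0.09, -0.13, 0.26],[0.12, 0.17, -0.33]]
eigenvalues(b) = [(-0.56+1.34j), (-0.56-1.34j), (-0.87+0j)]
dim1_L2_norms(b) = [1.31, 1.4, 1.4]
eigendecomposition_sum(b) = [[-0.27+0.39j, -0.48-0.22j, (-0.2+0.17j)], [(0.64+0.2j), (-0.1+0.74j), 0.31+0.19j], [-0.25+0.44j, (-0.54-0.19j), (-0.19+0.2j)]] + [[-0.27-0.39j, (-0.48+0.22j), (-0.2-0.17j)], [(0.64-0.2j), -0.10-0.74j, (0.31-0.19j)], [-0.25-0.44j, (-0.54+0.19j), -0.19-0.20j]] + [[-0.31+0.00j, (-0.02-0j), 0.28+0.00j], [(-0.07+0j), (-0-0j), (0.07+0j)], [(0.61-0j), 0.04+0.00j, (-0.56-0j)]]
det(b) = -1.83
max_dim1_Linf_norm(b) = 1.2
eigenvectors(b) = [[-0.14+0.47j, -0.14-0.47j, (-0.45+0j)], [(0.69+0j), (0.69-0j), (-0.11+0j)], [-0.11+0.52j, (-0.11-0.52j), (0.89+0j)]]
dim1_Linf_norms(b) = [0.99, 1.2, 1.03]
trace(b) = -2.00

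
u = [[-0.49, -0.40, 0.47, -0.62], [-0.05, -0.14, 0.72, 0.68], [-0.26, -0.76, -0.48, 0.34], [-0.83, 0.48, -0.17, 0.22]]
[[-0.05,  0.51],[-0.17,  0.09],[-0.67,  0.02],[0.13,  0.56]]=u @ [[0.1, -0.72],  [0.62, 0.04],  [0.16, 0.2],  [-0.28, -0.12]]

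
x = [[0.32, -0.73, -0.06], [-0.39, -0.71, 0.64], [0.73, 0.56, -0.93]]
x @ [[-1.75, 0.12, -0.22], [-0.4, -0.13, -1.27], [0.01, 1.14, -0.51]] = [[-0.27, 0.06, 0.89], [0.97, 0.78, 0.66], [-1.51, -1.05, -0.4]]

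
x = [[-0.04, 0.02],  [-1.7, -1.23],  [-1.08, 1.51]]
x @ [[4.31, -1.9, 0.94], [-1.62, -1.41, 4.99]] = [[-0.2,  0.05,  0.06], [-5.33,  4.96,  -7.74], [-7.10,  -0.08,  6.52]]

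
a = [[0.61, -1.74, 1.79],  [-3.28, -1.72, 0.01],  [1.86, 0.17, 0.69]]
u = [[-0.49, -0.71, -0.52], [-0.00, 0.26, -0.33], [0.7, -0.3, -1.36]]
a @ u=[[0.95, -1.42, -2.18], [1.61, 1.88, 2.26], [-0.43, -1.48, -1.96]]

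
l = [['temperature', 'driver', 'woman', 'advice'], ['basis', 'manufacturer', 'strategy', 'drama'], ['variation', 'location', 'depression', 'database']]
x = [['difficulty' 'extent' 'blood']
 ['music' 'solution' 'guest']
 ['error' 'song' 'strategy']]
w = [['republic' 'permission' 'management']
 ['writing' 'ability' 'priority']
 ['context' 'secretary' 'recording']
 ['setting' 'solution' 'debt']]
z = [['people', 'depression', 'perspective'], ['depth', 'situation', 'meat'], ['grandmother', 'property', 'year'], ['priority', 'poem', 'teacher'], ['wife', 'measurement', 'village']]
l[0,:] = ['temperature', 'driver', 'woman', 'advice']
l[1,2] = 'strategy'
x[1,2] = 'guest'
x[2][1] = 'song'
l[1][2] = 'strategy'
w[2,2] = 'recording'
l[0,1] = 'driver'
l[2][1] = 'location'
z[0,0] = 'people'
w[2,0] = 'context'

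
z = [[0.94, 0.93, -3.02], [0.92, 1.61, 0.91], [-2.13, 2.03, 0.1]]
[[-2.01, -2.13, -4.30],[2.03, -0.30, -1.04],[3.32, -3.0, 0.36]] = z @ [[-0.50, 0.6, -0.81], [1.07, -0.88, -0.72], [0.84, 0.62, 0.95]]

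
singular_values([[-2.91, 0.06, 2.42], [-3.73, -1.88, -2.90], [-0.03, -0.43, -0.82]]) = [5.22, 3.72, 0.14]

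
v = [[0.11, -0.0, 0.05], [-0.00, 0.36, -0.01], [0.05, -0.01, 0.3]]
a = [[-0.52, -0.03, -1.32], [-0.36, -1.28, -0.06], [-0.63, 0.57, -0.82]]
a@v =[[-0.12, 0.0, -0.42],[-0.04, -0.46, -0.02],[-0.11, 0.21, -0.28]]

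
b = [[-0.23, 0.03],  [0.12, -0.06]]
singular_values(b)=[0.27, 0.04]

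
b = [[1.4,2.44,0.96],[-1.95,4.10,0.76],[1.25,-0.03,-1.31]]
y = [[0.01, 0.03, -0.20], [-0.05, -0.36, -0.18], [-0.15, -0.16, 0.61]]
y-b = [[-1.39, -2.41, -1.16], [1.9, -4.46, -0.94], [-1.40, -0.13, 1.92]]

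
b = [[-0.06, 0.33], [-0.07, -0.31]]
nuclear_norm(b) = 0.54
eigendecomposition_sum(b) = [[-0.03+0.18j, (0.16+0.35j)], [-0.03-0.07j, -0.15-0.09j]] + [[-0.03-0.18j, 0.16-0.35j], [(-0.03+0.07j), (-0.16+0.09j)]]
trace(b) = -0.37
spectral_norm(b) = 0.45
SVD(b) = [[-0.73,0.69], [0.69,0.73]] @ diag([0.45278954248521985, 0.09209576654779122]) @ [[-0.01, -1.0],[-1.00, 0.01]]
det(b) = 0.04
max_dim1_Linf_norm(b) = 0.33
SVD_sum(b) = [[0.0, 0.33], [-0.00, -0.31]] + [[-0.06, 0.0], [-0.07, 0.00]]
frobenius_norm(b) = 0.46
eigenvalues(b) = [(-0.18+0.09j), (-0.18-0.09j)]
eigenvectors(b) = [[0.91+0.00j,0.91-0.00j], [(-0.34+0.24j),-0.34-0.24j]]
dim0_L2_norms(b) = [0.09, 0.45]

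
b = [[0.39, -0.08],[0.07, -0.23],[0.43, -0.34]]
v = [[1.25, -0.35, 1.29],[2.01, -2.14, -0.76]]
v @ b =[[1.02, -0.46], [0.31, 0.59]]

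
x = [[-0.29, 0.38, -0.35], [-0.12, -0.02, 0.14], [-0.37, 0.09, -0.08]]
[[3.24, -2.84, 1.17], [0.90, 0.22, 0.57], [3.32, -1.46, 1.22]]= x@[[-8.48, 2.64, -3.13],[1.44, -2.19, 2.24],[-0.67, 3.55, 1.69]]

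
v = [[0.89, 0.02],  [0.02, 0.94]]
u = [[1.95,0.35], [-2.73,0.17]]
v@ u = [[1.68,0.31], [-2.53,0.17]]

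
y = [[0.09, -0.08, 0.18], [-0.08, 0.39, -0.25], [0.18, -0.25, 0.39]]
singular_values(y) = [0.7, 0.17, 0.0]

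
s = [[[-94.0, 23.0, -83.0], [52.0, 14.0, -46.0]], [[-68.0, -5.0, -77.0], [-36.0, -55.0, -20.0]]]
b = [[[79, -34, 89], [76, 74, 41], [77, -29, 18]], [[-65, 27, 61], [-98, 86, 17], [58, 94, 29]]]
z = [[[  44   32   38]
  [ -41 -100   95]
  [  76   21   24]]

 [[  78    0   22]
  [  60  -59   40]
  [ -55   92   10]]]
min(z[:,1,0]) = -41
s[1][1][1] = -55.0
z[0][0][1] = 32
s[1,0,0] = -68.0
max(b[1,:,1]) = 94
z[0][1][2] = 95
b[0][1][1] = 74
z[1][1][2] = 40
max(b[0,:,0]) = 79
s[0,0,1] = 23.0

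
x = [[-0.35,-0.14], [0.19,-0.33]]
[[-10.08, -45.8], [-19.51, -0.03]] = x@ [[4.20, 106.33], [61.53, 61.32]]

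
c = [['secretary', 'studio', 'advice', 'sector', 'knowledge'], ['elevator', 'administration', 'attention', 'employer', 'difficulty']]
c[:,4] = ['knowledge', 'difficulty']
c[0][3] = 'sector'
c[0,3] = 'sector'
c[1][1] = 'administration'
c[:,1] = ['studio', 'administration']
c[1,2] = 'attention'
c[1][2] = 'attention'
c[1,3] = 'employer'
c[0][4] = 'knowledge'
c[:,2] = ['advice', 'attention']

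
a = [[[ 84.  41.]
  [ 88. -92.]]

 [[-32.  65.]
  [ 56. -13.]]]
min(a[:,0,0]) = -32.0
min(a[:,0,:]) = -32.0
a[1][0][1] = 65.0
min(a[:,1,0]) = 56.0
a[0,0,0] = 84.0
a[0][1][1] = -92.0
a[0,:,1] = [41.0, -92.0]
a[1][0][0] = -32.0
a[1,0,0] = -32.0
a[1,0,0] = -32.0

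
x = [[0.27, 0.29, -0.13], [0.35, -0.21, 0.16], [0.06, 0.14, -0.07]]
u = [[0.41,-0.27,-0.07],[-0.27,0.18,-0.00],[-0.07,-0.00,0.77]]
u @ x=[[0.01, 0.17, -0.09], [-0.01, -0.12, 0.06], [0.03, 0.09, -0.04]]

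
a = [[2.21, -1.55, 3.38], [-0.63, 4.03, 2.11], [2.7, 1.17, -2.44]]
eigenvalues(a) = [(-4.36+0j), (4.08+0.24j), (4.08-0.24j)]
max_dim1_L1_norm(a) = 7.14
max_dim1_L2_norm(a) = 4.59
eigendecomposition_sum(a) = [[(-0.84+0j), -0.42+0.00j, (1.93+0j)],[-0.42+0.00j, -0.21+0.00j, 0.98+0.00j],[(1.43-0j), (0.73-0j), (-3.31-0j)]] + [[1.52+2.25j, (-0.56+6.15j), (0.72+3.13j)], [(-0.1-1.6j), (2.12-2.96j), 0.57-1.81j], [(0.63+0.62j), 0.22+2.01j, (0.44+0.96j)]] + [[1.52-2.25j,-0.56-6.15j,0.72-3.13j], [-0.10+1.60j,2.12+2.96j,0.57+1.81j], [0.63-0.62j,0.22-2.01j,(0.44-0.96j)]]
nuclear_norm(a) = 12.66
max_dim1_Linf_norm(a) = 4.03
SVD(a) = [[-0.45, -0.74, -0.5], [-0.77, 0.61, -0.22], [0.46, 0.29, -0.84]] @ diag([4.699602432902279, 4.550140303226954, 3.409304942889193]) @ [[0.16, -0.39, -0.91], [-0.27, 0.86, -0.42], [-0.95, -0.32, -0.03]]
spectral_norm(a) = 4.70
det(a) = -72.90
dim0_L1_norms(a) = [5.54, 6.75, 7.93]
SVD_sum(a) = [[-0.33, 0.83, 1.90], [-0.57, 1.41, 3.26], [0.35, -0.86, -1.97]] + [[0.93, -2.91, 1.43], [-0.76, 2.38, -1.17], [-0.36, 1.12, -0.55]] + [[1.62, 0.54, 0.05], [0.7, 0.23, 0.02], [2.71, 0.90, 0.08]]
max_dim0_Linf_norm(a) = 4.03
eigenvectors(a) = [[(-0.49+0j), -0.83+0.00j, (-0.83-0j)], [-0.25+0.00j, (0.42+0.25j), 0.42-0.25j], [0.84+0.00j, -0.27+0.05j, (-0.27-0.05j)]]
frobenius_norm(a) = 7.38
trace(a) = 3.80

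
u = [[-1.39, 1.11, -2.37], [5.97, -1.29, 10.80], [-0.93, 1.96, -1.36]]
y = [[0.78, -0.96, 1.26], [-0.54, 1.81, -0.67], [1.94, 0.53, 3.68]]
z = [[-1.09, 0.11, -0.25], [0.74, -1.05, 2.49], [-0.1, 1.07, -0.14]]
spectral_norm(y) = 4.50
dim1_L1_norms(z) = [1.45, 4.28, 1.31]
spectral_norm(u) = 12.87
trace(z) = -2.28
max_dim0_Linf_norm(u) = 10.8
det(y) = 0.03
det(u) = -0.04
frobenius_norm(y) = 4.97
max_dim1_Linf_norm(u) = 10.8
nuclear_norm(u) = 14.79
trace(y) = 6.27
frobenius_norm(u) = 13.01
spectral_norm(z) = 2.92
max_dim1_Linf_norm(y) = 3.68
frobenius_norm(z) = 3.21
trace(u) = -4.04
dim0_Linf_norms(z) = [1.09, 1.07, 2.49]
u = z @ y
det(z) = 2.56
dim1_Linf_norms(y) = [1.26, 1.81, 3.68]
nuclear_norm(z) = 4.79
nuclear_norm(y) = 6.62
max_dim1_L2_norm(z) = 2.8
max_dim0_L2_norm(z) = 2.51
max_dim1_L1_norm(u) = 18.06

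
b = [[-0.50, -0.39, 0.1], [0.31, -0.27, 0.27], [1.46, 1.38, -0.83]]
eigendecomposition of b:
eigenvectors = [[(0.17-0.32j), (0.17+0.32j), (-0.19+0j)], [(-0.55+0.22j), (-0.55-0.22j), -0.18+0.00j], [-0.72+0.00j, (-0.72-0j), (0.96+0j)]]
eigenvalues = [(-0.11+0.24j), (-0.11-0.24j), (-1.38+0j)]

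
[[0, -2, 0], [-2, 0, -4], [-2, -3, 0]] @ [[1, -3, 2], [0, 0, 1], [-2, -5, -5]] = [[0, 0, -2], [6, 26, 16], [-2, 6, -7]]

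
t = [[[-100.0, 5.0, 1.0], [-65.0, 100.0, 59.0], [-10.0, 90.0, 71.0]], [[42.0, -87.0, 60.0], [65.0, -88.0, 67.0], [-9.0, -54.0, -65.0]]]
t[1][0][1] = -87.0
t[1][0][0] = 42.0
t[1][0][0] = 42.0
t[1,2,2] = -65.0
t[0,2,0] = -10.0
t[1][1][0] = 65.0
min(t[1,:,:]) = -88.0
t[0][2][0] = -10.0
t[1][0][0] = 42.0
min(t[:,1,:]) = -88.0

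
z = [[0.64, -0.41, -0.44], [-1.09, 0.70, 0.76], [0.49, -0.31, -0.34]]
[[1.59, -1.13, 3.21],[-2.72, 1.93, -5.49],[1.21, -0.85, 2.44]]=z@[[0.80, -0.02, 0.31], [-1.79, 2.77, -4.49], [-0.78, -0.04, -2.65]]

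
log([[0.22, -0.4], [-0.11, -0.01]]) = [[-1.31+0.82j, -0.79+2.63j], [-0.22+0.72j, -1.76+2.33j]]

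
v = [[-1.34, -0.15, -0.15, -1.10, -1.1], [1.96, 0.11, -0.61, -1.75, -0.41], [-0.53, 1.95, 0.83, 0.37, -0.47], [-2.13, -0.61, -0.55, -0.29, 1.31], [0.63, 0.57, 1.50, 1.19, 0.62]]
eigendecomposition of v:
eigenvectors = [[(-0.48+0j), 0.09-0.14j, 0.09+0.14j, -0.05-0.19j, -0.05+0.19j], [(-0.08+0j), (-0.46+0.2j), -0.46-0.20j, -0.40-0.36j, (-0.4+0.36j)], [0.12+0.00j, (0.64+0j), 0.64-0.00j, (-0.54+0j), -0.54-0.00j], [(-0.78+0j), (-0.17+0.35j), (-0.17-0.35j), 0.33+0.32j, (0.33-0.32j)], [0.38+0.00j, -0.06-0.39j, (-0.06+0.39j), (-0.26+0.32j), (-0.26-0.32j)]]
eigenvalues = [(-2.23+0j), (-0.68+1.21j), (-0.68-1.21j), (1.76+1.17j), (1.76-1.17j)]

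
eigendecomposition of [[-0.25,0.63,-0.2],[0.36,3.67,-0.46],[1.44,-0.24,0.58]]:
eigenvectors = [[-0.34, -0.2, -0.16], [0.15, 0.15, -0.99], [0.93, 0.97, 0.0]]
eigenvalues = [0.02, 0.25, 3.73]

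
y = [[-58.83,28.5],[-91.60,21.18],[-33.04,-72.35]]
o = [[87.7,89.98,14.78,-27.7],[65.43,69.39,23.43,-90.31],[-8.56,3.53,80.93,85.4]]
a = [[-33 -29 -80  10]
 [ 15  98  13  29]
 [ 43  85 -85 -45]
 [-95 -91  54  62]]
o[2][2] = 80.93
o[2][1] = 3.53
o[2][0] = -8.56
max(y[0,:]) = 28.5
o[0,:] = [87.7, 89.98, 14.78, -27.7]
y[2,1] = -72.35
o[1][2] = 23.43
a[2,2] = -85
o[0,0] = 87.7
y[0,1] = 28.5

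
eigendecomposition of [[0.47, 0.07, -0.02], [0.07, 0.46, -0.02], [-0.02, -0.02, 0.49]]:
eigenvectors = [[0.68, -0.66, 0.32], [-0.73, -0.62, 0.29], [-0.01, 0.43, 0.90]]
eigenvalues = [0.39, 0.55, 0.48]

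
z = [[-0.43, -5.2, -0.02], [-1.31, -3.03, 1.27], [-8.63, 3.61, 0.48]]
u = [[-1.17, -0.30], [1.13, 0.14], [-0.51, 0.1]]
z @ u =[[-5.36,-0.60], [-2.54,0.10], [13.93,3.14]]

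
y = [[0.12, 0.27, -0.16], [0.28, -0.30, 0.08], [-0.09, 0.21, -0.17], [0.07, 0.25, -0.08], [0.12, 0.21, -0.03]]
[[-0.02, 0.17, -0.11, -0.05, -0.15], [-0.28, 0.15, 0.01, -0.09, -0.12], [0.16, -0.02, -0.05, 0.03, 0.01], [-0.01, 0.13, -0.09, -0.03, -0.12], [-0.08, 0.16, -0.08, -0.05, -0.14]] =y@[[-0.82, 0.82, -0.25, -0.36, -0.70], [0.03, 0.29, -0.23, -0.07, -0.28], [-0.46, 0.06, 0.14, -0.10, -0.04]]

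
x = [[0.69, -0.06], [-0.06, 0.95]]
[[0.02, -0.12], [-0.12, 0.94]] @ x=[[0.02, -0.12], [-0.14, 0.90]]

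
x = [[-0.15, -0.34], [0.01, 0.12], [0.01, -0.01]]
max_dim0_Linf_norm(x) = 0.34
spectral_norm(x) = 0.39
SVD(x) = [[-0.96, -0.28], [0.3, -0.90], [-0.01, 0.33]] @ diag([0.3888707391274186, 0.039743530926366365]) @ [[0.38,0.93], [0.93,-0.38]]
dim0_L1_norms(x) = [0.17, 0.47]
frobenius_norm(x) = 0.39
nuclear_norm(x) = 0.43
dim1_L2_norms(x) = [0.37, 0.12, 0.01]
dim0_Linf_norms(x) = [0.15, 0.34]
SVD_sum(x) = [[-0.14, -0.34],[0.04, 0.11],[-0.00, -0.01]] + [[-0.01, 0.00], [-0.03, 0.01], [0.01, -0.0]]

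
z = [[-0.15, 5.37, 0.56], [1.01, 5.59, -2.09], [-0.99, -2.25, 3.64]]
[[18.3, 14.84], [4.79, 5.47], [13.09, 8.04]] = z@[[0.12,-0.33], [2.85,2.38], [5.39,3.59]]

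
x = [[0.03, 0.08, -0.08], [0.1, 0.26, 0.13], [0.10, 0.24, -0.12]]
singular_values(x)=[0.39, 0.19, 0.0]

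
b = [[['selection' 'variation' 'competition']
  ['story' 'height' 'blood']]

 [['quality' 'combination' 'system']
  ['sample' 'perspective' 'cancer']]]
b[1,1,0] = 'sample'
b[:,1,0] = ['story', 'sample']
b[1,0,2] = 'system'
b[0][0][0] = 'selection'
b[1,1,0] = 'sample'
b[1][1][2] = 'cancer'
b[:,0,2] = ['competition', 'system']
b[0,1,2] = 'blood'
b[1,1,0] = 'sample'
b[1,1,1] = 'perspective'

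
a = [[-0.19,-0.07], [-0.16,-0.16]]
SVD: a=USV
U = [[-0.66, -0.75],[-0.75, 0.66]]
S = [0.3, 0.06]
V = [[0.83,0.56], [0.56,-0.83]]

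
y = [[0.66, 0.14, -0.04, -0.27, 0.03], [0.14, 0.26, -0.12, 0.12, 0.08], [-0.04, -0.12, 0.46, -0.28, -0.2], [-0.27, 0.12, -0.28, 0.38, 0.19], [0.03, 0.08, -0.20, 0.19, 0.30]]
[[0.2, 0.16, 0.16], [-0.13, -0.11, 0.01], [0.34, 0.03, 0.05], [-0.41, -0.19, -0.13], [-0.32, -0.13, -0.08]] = y @ [[0.14, 0.27, 0.20], [-0.08, -0.5, 0.02], [0.15, -0.32, -0.05], [-0.52, -0.18, -0.10], [-0.63, -0.41, -0.27]]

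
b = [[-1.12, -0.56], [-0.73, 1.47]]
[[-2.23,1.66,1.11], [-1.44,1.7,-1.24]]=b @ [[1.99,-1.65,-0.46], [0.01,0.34,-1.07]]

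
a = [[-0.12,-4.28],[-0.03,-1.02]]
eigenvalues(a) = [0.01, -1.15]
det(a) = -0.01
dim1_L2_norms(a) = [4.28, 1.02]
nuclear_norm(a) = 4.40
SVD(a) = [[-0.97, -0.23], [-0.23, 0.97]] @ diag([4.401601770020657, 0.0013631401279566044]) @ [[0.03,1.0],[-1.0,0.03]]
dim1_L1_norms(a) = [4.4, 1.05]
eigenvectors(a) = [[1.0, 0.97],  [-0.03, 0.23]]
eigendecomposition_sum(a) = [[0.0,-0.02], [-0.00,0.00]] + [[-0.12,  -4.26], [-0.03,  -1.02]]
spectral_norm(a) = 4.40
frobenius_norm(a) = 4.40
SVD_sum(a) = [[-0.12, -4.28],  [-0.03, -1.02]] + [[0.0, -0.00], [-0.00, 0.0]]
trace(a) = -1.14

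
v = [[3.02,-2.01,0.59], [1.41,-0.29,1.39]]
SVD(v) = [[-0.91, -0.42], [-0.42, 0.91]] @ diag([4.018433037271185, 1.1683731959299088]) @ [[-0.83,  0.48,  -0.28], [0.00,  0.50,  0.86]]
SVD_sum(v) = [[3.02, -1.76, 1.02], [1.41, -0.82, 0.47]] + [[-0.0, -0.25, -0.43], [0.00, 0.53, 0.92]]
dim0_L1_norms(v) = [4.43, 2.3, 1.98]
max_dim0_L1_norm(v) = 4.43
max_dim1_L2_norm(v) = 3.68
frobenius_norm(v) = 4.18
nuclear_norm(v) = 5.19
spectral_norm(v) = 4.02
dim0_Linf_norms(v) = [3.02, 2.01, 1.39]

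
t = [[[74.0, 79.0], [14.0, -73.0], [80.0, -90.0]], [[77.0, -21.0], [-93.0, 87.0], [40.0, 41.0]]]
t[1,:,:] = [[77.0, -21.0], [-93.0, 87.0], [40.0, 41.0]]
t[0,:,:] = [[74.0, 79.0], [14.0, -73.0], [80.0, -90.0]]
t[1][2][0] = 40.0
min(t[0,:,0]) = 14.0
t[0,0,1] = 79.0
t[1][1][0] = -93.0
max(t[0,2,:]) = 80.0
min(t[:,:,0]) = -93.0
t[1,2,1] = 41.0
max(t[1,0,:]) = 77.0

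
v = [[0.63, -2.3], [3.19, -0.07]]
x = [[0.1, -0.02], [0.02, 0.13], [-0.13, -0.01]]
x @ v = [[-0.0, -0.23], [0.43, -0.06], [-0.11, 0.30]]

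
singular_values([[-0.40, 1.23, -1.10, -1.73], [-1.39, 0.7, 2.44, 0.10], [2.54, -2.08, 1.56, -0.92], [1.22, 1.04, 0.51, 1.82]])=[3.96, 3.13, 2.6, 1.49]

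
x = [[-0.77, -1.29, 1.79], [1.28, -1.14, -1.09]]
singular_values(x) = [2.53, 1.78]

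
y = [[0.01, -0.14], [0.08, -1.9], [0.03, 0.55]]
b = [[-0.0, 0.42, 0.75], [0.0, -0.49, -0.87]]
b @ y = [[0.06,-0.39], [-0.07,0.45]]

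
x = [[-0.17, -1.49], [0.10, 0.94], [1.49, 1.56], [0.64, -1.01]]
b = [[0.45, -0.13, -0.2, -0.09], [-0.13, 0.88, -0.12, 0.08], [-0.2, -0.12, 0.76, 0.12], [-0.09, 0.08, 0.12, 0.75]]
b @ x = [[-0.45, -1.01], [-0.02, 0.75], [1.23, 1.25], [0.68, -0.36]]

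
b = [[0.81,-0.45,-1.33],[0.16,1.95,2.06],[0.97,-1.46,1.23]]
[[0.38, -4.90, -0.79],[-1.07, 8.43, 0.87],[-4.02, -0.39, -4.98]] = b @ [[-1.14, -0.95, -1.63], [0.91, 1.75, 1.55], [-1.29, 2.51, -0.92]]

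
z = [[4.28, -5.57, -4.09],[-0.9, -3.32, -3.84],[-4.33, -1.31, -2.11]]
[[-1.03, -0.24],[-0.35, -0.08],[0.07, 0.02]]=z @ [[-0.04, -0.01],[0.22, 0.05],[-0.09, -0.02]]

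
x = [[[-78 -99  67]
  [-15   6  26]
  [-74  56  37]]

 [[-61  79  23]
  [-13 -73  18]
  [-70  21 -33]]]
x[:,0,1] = [-99, 79]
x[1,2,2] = -33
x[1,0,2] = 23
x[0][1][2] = 26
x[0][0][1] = -99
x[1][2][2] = -33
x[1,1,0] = -13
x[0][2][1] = 56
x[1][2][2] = -33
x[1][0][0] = -61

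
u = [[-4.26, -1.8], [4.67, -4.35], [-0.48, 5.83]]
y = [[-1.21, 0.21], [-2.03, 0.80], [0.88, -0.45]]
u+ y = [[-5.47, -1.59], [2.64, -3.55], [0.40, 5.38]]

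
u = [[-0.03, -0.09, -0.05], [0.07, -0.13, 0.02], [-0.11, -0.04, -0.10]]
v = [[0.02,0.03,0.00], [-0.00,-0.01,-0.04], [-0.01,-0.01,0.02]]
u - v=[[-0.05,-0.12,-0.05],[0.07,-0.12,0.06],[-0.1,-0.03,-0.12]]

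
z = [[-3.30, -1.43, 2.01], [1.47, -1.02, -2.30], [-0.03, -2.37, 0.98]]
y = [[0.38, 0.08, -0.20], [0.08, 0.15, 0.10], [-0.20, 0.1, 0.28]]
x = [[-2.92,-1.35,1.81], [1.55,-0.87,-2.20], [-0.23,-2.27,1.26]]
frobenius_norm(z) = 5.66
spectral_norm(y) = 0.54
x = y + z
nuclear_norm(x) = 8.20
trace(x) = -2.53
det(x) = 13.01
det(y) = 0.00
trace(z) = -3.34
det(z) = 16.18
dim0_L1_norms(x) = [4.7, 4.49, 5.27]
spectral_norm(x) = 4.58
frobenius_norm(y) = 0.60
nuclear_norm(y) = 0.81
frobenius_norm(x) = 5.33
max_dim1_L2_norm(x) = 3.69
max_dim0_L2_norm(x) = 3.31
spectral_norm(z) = 4.81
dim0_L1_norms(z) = [4.8, 4.82, 5.29]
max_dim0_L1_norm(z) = 5.29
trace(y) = 0.81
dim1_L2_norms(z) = [4.12, 2.91, 2.56]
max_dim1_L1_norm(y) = 0.66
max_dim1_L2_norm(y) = 0.44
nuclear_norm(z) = 8.76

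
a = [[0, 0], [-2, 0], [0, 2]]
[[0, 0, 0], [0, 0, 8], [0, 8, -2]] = a@[[0, 0, -4], [0, 4, -1]]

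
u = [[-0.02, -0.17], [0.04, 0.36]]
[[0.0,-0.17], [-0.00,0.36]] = u @ [[-0.99, 0.11],[0.11, 0.99]]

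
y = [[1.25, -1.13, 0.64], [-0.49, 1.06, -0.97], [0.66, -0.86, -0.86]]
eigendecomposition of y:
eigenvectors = [[-0.78, 0.80, -0.07], [0.55, 0.60, 0.37], [-0.31, 0.01, 0.93]]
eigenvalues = [2.3, 0.4, -1.26]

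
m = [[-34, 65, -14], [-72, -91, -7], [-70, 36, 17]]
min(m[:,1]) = -91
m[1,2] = -7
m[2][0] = -70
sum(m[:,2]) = -4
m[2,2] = 17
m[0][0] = -34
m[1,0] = -72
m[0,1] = 65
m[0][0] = -34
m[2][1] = 36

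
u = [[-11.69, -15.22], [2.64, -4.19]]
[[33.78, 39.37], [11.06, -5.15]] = u @ [[0.3, -2.73], [-2.45, -0.49]]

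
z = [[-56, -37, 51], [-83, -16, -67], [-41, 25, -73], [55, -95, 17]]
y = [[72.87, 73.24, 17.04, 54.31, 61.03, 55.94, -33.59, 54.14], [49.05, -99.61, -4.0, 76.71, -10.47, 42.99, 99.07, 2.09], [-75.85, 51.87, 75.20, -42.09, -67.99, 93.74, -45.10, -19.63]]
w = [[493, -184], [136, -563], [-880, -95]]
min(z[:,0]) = -83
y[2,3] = -42.09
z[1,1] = -16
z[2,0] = -41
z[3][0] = 55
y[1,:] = [49.05, -99.61, -4.0, 76.71, -10.47, 42.99, 99.07, 2.09]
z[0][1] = -37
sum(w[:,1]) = -842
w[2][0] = -880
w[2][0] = -880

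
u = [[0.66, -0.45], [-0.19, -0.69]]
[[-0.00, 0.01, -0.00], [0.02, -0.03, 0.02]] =u @ [[-0.02,0.03,-0.02], [-0.02,0.03,-0.02]]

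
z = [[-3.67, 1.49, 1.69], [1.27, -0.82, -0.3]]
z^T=[[-3.67,1.27], [1.49,-0.82], [1.69,-0.30]]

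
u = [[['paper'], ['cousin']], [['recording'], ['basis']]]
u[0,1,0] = 'cousin'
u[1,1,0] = 'basis'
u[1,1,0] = 'basis'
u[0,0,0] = 'paper'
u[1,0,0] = 'recording'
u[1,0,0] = 'recording'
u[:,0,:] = [['paper'], ['recording']]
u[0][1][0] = 'cousin'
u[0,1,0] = 'cousin'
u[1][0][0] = 'recording'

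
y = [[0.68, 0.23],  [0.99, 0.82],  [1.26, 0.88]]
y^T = [[0.68, 0.99, 1.26],[0.23, 0.82, 0.88]]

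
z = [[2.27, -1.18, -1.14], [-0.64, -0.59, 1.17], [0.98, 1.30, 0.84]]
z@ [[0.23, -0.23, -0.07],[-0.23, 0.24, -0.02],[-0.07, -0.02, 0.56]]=[[0.87, -0.78, -0.77], [-0.09, -0.02, 0.71], [-0.13, 0.07, 0.38]]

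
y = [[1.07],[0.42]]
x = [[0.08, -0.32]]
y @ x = [[0.09, -0.34], [0.03, -0.13]]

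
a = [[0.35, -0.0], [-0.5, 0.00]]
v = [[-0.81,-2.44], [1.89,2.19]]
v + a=[[-0.46, -2.44], [1.39, 2.19]]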